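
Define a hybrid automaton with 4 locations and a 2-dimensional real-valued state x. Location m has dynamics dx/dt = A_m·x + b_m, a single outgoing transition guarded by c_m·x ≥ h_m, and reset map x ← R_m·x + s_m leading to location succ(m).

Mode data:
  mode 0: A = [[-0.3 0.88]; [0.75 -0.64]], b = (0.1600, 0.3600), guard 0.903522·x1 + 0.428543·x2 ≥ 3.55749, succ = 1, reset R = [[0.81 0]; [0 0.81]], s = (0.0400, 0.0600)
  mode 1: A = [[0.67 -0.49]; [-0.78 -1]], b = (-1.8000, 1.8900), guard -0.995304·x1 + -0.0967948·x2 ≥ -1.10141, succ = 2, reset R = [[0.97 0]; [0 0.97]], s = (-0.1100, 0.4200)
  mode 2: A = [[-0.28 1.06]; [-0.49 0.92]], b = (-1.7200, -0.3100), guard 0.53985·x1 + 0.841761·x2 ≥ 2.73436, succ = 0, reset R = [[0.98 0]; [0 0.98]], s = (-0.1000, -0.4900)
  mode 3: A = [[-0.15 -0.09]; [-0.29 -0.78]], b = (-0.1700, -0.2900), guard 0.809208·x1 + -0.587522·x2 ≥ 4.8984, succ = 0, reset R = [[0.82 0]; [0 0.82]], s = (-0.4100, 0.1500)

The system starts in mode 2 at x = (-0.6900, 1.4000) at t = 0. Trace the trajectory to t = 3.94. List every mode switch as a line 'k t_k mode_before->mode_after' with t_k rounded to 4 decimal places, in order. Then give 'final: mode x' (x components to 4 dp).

1 0.9380 2->0
2 2.4909 0->1
3 3.3457 1->2
final: 2 0.9226 2.3287

Mode 2: guard c·x = 2.7344 hit at Δt = 0.9380 (t = 0.9380), x⁻ = (0.0205, 3.2353) → reset → x⁺ = (-0.0800, 2.6806), jump to mode 0
Mode 0: guard c·x = 3.5575 hit at Δt = 1.5529 (t = 2.4909), x⁻ = (2.7209, 2.5648) → reset → x⁺ = (2.2439, 2.1375), jump to mode 1
Mode 1: guard c·x = -1.1014 hit at Δt = 0.8548 (t = 3.3457), x⁻ = (0.9803, 1.2984) → reset → x⁺ = (0.8409, 1.6794), jump to mode 2
Mode 2: flow for 0.5943 to horizon, guard not reached → x = (0.9226, 2.3287)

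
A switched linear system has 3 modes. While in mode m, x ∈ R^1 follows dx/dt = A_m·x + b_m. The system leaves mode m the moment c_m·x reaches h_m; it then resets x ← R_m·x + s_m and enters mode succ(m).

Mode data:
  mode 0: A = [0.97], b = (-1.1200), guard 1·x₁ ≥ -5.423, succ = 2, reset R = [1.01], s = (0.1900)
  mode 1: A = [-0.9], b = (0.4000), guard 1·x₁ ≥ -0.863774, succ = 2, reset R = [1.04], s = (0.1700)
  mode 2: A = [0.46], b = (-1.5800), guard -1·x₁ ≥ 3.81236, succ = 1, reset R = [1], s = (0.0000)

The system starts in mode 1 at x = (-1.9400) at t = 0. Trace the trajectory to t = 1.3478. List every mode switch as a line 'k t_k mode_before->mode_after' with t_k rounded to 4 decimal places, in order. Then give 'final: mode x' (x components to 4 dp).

Mode 1: guard c·x = -0.8638 hit at Δt = 0.6670 (t = 0.6670), x⁻ = (-0.8638) → reset → x⁺ = (-0.7283), jump to mode 2
Mode 2: flow for 0.6808 to horizon, guard not reached → x = (-2.2593)

1 0.6670 1->2
final: 2 -2.2593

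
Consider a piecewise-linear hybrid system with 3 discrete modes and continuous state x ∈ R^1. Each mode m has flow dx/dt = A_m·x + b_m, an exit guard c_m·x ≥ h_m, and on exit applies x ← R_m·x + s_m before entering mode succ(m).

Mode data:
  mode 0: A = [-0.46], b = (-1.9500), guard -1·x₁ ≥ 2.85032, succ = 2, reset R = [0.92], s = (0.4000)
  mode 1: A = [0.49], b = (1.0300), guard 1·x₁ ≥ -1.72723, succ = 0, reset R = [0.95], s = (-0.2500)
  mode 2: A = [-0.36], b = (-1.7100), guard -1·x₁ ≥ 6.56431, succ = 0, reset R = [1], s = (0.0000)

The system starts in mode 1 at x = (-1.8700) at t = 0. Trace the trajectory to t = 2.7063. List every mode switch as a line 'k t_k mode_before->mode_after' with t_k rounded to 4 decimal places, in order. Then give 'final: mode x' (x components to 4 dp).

1 0.9786 1->0
2 2.1204 0->2
final: 2 -2.7030

Mode 1: guard c·x = -1.7272 hit at Δt = 0.9786 (t = 0.9786), x⁻ = (-1.7272) → reset → x⁺ = (-1.8909), jump to mode 0
Mode 0: guard c·x = 2.8503 hit at Δt = 1.1418 (t = 2.1204), x⁻ = (-2.8503) → reset → x⁺ = (-2.2223), jump to mode 2
Mode 2: flow for 0.5859 to horizon, guard not reached → x = (-2.7030)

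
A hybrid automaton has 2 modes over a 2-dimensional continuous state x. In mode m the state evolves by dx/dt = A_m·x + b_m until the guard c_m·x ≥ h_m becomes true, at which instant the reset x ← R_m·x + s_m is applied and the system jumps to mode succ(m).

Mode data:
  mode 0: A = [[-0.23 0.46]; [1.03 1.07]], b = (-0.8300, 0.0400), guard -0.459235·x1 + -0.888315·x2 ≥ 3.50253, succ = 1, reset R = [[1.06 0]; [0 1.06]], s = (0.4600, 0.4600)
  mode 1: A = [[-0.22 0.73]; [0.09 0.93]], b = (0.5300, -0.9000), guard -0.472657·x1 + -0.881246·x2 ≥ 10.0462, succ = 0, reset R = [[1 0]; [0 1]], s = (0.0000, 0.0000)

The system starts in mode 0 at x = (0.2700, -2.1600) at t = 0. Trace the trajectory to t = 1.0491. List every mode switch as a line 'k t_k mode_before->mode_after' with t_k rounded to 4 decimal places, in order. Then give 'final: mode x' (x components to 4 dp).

Mode 0: guard c·x = 3.5025 hit at Δt = 0.4581 (t = 0.4581), x⁻ = (-0.6767, -3.5931) → reset → x⁺ = (-0.2573, -3.3487), jump to mode 1
Mode 1: flow for 0.5910 to horizon, guard not reached → x = (-1.8912, -6.5749)

1 0.4581 0->1
final: 1 -1.8912 -6.5749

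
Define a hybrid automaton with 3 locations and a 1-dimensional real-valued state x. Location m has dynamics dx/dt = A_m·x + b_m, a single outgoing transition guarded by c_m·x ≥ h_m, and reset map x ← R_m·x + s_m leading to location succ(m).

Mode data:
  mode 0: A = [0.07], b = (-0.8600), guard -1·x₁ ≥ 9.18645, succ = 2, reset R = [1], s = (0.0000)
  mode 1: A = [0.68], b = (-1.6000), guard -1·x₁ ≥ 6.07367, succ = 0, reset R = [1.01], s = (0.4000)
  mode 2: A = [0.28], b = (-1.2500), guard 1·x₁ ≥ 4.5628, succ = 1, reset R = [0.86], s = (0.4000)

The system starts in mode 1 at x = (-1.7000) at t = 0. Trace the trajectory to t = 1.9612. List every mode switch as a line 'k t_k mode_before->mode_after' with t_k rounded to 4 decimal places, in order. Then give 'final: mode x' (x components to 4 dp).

1 1.0764 1->0
final: 0 -6.8858

Mode 1: guard c·x = 6.0737 hit at Δt = 1.0764 (t = 1.0764), x⁻ = (-6.0737) → reset → x⁺ = (-5.7344), jump to mode 0
Mode 0: flow for 0.8848 to horizon, guard not reached → x = (-6.8858)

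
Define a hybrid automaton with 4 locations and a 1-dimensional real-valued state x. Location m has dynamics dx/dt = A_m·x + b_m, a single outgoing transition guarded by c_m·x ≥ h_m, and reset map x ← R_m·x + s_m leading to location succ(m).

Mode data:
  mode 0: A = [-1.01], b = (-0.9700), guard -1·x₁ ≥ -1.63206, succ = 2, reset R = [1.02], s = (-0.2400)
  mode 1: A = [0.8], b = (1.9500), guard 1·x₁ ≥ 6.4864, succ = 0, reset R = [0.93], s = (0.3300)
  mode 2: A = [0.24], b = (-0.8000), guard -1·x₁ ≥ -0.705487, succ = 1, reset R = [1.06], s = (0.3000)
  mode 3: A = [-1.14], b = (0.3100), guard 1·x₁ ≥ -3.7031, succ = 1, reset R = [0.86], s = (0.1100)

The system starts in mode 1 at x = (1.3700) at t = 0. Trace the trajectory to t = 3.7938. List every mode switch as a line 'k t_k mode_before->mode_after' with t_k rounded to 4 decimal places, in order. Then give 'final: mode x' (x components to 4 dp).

1 1.0647 1->0
2 2.0928 0->2
3 3.4252 2->1
final: 1 2.2431

Mode 1: guard c·x = 6.4864 hit at Δt = 1.0647 (t = 1.0647), x⁻ = (6.4864) → reset → x⁺ = (6.3624), jump to mode 0
Mode 0: guard c·x = -1.6321 hit at Δt = 1.0281 (t = 2.0928), x⁻ = (1.6321) → reset → x⁺ = (1.4247), jump to mode 2
Mode 2: guard c·x = -0.7055 hit at Δt = 1.3324 (t = 3.4252), x⁻ = (0.7055) → reset → x⁺ = (1.0478), jump to mode 1
Mode 1: flow for 0.3686 to horizon, guard not reached → x = (2.2431)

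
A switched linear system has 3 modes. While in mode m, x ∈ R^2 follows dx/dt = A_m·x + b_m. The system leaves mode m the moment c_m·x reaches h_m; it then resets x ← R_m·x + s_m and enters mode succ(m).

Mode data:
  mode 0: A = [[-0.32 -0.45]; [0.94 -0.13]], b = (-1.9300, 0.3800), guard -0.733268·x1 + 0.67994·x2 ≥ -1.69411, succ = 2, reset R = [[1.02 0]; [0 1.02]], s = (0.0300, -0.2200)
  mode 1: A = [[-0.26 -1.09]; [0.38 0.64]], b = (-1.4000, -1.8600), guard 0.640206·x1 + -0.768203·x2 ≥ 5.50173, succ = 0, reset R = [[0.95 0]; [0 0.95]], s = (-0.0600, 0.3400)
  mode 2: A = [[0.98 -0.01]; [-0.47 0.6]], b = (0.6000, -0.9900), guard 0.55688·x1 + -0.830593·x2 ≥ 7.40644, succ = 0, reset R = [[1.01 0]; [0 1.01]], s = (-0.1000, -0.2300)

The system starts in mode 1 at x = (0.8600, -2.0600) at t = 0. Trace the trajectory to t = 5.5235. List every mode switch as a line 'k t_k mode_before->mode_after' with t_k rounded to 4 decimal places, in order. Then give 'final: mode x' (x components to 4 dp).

Mode 1: guard c·x = 5.5017 hit at Δt = 0.8508 (t = 0.8508), x⁻ = (2.5452, -5.0407) → reset → x⁺ = (2.3580, -4.4486), jump to mode 0
Mode 0: guard c·x = -1.6941 hit at Δt = 1.2354 (t = 2.0862), x⁻ = (0.8681, -1.5553) → reset → x⁺ = (0.9155, -1.8064), jump to mode 2
Mode 2: guard c·x = 7.4064 hit at Δt = 1.0764 (t = 3.1626), x⁻ = (3.8385, -6.3435) → reset → x⁺ = (3.7769, -6.6369), jump to mode 0
Mode 0: guard c·x = -1.6941 hit at Δt = 1.6336 (t = 4.7962), x⁻ = (1.5456, -0.8247) → reset → x⁺ = (1.6065, -1.0612), jump to mode 2
Mode 2: flow for 0.7273 to horizon, guard not reached → x = (3.9347, -3.6367)

1 0.8508 1->0
2 2.0862 0->2
3 3.1626 2->0
4 4.7962 0->2
final: 2 3.9347 -3.6367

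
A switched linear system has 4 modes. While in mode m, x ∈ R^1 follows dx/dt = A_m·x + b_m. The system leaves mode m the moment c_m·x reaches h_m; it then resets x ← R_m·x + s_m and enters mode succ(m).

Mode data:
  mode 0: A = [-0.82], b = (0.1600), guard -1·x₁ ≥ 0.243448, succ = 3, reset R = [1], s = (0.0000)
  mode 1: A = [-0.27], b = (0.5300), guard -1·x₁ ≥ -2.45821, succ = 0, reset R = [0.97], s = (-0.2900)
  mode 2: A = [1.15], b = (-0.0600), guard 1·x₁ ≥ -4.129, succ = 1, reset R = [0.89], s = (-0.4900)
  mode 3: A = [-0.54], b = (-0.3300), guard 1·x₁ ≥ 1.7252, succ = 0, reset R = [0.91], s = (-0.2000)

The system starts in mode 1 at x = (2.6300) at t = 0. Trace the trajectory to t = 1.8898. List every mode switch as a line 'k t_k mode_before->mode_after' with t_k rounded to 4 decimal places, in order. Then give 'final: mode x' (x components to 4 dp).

Mode 1: guard c·x = -2.4582 hit at Δt = 1.1029 (t = 1.1029), x⁻ = (2.4582) → reset → x⁺ = (2.0945), jump to mode 0
Mode 0: flow for 0.7869 to horizon, guard not reached → x = (1.1914)

1 1.1029 1->0
final: 0 1.1914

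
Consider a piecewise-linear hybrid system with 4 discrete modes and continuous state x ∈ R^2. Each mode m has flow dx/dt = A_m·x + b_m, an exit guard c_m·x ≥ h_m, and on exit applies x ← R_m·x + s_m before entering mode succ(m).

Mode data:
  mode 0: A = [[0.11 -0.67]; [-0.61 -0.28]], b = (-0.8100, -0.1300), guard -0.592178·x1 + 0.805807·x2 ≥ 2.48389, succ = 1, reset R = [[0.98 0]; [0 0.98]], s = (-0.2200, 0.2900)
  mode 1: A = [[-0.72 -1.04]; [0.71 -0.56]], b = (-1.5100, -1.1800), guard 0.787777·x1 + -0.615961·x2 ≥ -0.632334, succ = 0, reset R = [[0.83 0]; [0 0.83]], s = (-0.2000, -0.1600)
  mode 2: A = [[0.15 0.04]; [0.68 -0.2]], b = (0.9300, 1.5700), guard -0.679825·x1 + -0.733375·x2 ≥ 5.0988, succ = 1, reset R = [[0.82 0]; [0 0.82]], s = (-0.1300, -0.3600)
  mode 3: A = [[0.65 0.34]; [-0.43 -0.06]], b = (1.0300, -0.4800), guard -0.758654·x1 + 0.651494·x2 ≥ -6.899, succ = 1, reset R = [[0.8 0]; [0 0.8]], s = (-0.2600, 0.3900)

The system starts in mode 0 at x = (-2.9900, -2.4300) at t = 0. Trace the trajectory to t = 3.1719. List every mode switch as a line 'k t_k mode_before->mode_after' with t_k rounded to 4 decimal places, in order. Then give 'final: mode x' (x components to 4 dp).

1 1.3788 0->1
2 2.2628 1->0
final: 0 -2.4424 -0.4055

Mode 0: guard c·x = 2.4839 hit at Δt = 1.3788 (t = 1.3788), x⁻ = (-3.6716, 0.3842) → reset → x⁺ = (-3.8182, 0.6666), jump to mode 1
Mode 1: guard c·x = -0.6323 hit at Δt = 0.8840 (t = 2.2628), x⁻ = (-2.3430, -1.9700) → reset → x⁺ = (-2.1447, -1.7951), jump to mode 0
Mode 0: flow for 0.9091 to horizon, guard not reached → x = (-2.4424, -0.4055)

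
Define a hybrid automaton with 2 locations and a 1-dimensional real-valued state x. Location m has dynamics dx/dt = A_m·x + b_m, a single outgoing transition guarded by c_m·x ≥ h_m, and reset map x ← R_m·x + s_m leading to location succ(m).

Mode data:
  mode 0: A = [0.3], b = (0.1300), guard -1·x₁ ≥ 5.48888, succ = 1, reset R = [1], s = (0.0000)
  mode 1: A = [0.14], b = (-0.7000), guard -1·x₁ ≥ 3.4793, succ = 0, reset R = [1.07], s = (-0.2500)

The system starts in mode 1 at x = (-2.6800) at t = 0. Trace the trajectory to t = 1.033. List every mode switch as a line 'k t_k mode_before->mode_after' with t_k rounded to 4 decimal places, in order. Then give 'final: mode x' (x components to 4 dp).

Mode 1: guard c·x = 3.4793 hit at Δt = 0.7072 (t = 0.7072), x⁻ = (-3.4793) → reset → x⁺ = (-3.9729), jump to mode 0
Mode 0: flow for 0.3258 to horizon, guard not reached → x = (-4.3363)

1 0.7072 1->0
final: 0 -4.3363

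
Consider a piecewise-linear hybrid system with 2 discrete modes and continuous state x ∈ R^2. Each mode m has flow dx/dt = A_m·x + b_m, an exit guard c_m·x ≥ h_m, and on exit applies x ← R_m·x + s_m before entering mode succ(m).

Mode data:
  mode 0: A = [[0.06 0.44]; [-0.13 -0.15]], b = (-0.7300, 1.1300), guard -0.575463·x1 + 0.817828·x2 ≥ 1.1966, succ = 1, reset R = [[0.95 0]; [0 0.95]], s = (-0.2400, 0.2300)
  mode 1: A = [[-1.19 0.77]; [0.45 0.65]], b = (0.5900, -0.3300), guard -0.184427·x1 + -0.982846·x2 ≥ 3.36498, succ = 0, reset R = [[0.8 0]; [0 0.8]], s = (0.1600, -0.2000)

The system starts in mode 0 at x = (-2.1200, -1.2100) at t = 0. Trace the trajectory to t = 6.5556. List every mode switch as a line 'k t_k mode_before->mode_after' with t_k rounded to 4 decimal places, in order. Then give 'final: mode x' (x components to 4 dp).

1 0.4835 0->1
2 1.9935 1->0
3 3.3520 0->1
4 4.7155 1->0
5 6.0414 0->1
final: 1 -1.6580 -1.2845

Mode 0: guard c·x = 1.1966 hit at Δt = 0.4835 (t = 0.4835), x⁻ = (-2.7198, -0.4507) → reset → x⁺ = (-2.8239, -0.1981), jump to mode 1
Mode 1: guard c·x = 3.3650 hit at Δt = 1.5100 (t = 1.9935), x⁻ = (-1.1223, -3.2131) → reset → x⁺ = (-0.7378, -2.7705), jump to mode 0
Mode 0: guard c·x = 1.1966 hit at Δt = 1.3585 (t = 3.3520), x⁻ = (-2.8767, -0.5611) → reset → x⁺ = (-2.9729, -0.3030), jump to mode 1
Mode 1: guard c·x = 3.3650 hit at Δt = 1.3635 (t = 4.7155), x⁻ = (-1.2244, -3.1940) → reset → x⁺ = (-0.8195, -2.7552), jump to mode 0
Mode 0: guard c·x = 1.1966 hit at Δt = 1.3259 (t = 6.0414), x⁻ = (-2.9150, -0.5880) → reset → x⁺ = (-3.0093, -0.3286), jump to mode 1
Mode 1: flow for 0.5142 to horizon, guard not reached → x = (-1.6580, -1.2845)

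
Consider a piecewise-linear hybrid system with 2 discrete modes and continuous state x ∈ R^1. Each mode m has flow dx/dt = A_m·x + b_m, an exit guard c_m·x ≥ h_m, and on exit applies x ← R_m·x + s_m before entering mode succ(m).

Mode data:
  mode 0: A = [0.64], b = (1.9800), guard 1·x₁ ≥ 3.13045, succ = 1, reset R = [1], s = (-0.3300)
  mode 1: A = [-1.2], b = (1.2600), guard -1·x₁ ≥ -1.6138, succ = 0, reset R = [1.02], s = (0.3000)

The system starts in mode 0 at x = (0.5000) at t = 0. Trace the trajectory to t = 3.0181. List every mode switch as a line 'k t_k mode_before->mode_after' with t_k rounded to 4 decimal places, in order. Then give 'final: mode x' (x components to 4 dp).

1 0.8582 0->1
2 1.8023 1->0
3 2.1321 0->1
final: 1 1.6545

Mode 0: guard c·x = 3.1305 hit at Δt = 0.8582 (t = 0.8582), x⁻ = (3.1304) → reset → x⁺ = (2.8004), jump to mode 1
Mode 1: guard c·x = -1.6138 hit at Δt = 0.9441 (t = 1.8023), x⁻ = (1.6138) → reset → x⁺ = (1.9461), jump to mode 0
Mode 0: guard c·x = 3.1305 hit at Δt = 0.3298 (t = 2.1321), x⁻ = (3.1305) → reset → x⁺ = (2.8005), jump to mode 1
Mode 1: flow for 0.8860 to horizon, guard not reached → x = (1.6545)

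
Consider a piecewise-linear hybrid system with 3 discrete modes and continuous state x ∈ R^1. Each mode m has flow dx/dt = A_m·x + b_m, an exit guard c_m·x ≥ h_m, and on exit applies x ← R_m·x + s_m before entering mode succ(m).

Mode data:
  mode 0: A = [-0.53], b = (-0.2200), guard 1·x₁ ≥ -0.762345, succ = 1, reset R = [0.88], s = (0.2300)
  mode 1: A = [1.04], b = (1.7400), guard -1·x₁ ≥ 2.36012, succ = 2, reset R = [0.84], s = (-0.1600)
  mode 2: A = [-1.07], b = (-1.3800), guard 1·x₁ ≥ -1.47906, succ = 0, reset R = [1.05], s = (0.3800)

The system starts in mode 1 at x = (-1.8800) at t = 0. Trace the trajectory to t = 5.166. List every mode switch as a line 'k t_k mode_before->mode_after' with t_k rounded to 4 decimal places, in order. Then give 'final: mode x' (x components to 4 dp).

1 1.1539 1->2
2 2.5604 2->0
3 4.0331 0->1
final: 1 2.3299

Mode 1: guard c·x = 2.3601 hit at Δt = 1.1539 (t = 1.1539), x⁻ = (-2.3601) → reset → x⁺ = (-2.1425), jump to mode 2
Mode 2: guard c·x = -1.4791 hit at Δt = 1.4065 (t = 2.5604), x⁻ = (-1.4791) → reset → x⁺ = (-1.1730), jump to mode 0
Mode 0: guard c·x = -0.7623 hit at Δt = 1.4727 (t = 4.0331), x⁻ = (-0.7623) → reset → x⁺ = (-0.4409), jump to mode 1
Mode 1: flow for 1.1329 to horizon, guard not reached → x = (2.3299)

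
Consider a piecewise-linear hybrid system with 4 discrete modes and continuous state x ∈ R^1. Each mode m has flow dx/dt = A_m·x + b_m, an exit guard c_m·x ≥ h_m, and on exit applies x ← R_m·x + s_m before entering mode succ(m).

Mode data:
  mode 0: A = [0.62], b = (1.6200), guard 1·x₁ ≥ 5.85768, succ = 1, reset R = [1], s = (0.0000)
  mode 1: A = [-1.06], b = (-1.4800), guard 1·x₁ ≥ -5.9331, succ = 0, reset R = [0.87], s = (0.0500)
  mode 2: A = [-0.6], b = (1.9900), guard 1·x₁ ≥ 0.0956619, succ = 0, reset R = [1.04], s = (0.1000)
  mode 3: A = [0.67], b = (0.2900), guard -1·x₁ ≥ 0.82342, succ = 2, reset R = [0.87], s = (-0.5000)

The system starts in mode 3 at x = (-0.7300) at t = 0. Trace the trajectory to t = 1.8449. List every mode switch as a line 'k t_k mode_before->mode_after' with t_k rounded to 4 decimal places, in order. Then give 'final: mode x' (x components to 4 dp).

Mode 3: guard c·x = 0.8234 hit at Δt = 0.4080 (t = 0.4080), x⁻ = (-0.8234) → reset → x⁺ = (-1.2164), jump to mode 2
Mode 2: guard c·x = 0.0957 hit at Δt = 0.5695 (t = 0.9775), x⁻ = (0.0957) → reset → x⁺ = (0.1995), jump to mode 0
Mode 0: flow for 0.8674 to horizon, guard not reached → x = (2.2025)

1 0.4080 3->2
2 0.9775 2->0
final: 0 2.2025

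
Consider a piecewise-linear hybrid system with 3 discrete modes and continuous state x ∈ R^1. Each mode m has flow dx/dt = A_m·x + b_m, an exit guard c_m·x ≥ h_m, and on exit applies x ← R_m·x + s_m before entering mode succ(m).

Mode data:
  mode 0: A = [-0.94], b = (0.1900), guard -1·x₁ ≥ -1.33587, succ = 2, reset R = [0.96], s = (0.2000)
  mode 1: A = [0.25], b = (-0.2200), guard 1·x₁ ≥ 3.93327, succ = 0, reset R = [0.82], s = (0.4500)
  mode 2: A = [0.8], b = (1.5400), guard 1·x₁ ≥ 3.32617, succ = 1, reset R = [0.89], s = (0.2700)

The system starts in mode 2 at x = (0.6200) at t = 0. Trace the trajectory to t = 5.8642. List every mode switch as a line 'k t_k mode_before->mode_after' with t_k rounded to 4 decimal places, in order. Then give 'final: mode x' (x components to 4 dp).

Mode 2: guard c·x = 3.3262 hit at Δt = 0.9054 (t = 0.9054), x⁻ = (3.3262) → reset → x⁺ = (3.2303), jump to mode 1
Mode 1: guard c·x = 3.9333 hit at Δt = 1.0467 (t = 1.9521), x⁻ = (3.9333) → reset → x⁺ = (3.6753), jump to mode 0
Mode 0: guard c·x = -1.3359 hit at Δt = 1.1910 (t = 3.1431), x⁻ = (1.3359) → reset → x⁺ = (1.4824), jump to mode 2
Mode 2: guard c·x = 3.3262 hit at Δt = 0.5406 (t = 3.6837), x⁻ = (3.3262) → reset → x⁺ = (3.2303), jump to mode 1
Mode 1: guard c·x = 3.9333 hit at Δt = 1.0467 (t = 4.7304), x⁻ = (3.9333) → reset → x⁺ = (3.6753), jump to mode 0
Mode 0: flow for 1.1338 to horizon, guard not reached → x = (1.3985)

1 0.9054 2->1
2 1.9521 1->0
3 3.1431 0->2
4 3.6837 2->1
5 4.7304 1->0
final: 0 1.3985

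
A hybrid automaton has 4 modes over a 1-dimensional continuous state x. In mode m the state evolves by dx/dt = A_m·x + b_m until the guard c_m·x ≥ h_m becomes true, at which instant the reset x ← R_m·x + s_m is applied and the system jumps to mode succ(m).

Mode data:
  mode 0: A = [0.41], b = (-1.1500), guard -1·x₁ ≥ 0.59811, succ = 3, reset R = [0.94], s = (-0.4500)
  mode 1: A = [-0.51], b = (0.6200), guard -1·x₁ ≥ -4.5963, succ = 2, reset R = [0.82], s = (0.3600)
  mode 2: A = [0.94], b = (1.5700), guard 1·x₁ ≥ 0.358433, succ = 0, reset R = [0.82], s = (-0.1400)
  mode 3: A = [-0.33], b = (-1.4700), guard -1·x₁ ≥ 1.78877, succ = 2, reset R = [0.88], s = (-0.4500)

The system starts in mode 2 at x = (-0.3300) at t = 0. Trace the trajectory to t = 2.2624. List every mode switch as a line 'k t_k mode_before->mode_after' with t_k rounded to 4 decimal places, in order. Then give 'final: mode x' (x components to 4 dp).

Mode 2: guard c·x = 0.3584 hit at Δt = 0.4410 (t = 0.4410), x⁻ = (0.3584) → reset → x⁺ = (0.1539), jump to mode 0
Mode 0: guard c·x = 0.5981 hit at Δt = 0.6091 (t = 1.0501), x⁻ = (-0.5981) → reset → x⁺ = (-1.0122), jump to mode 3
Mode 3: guard c·x = 1.7888 hit at Δt = 0.7747 (t = 1.8248), x⁻ = (-1.7888) → reset → x⁺ = (-2.0241), jump to mode 2
Mode 2: flow for 0.4376 to horizon, guard not reached → x = (-2.2042)

1 0.4410 2->0
2 1.0501 0->3
3 1.8248 3->2
final: 2 -2.2042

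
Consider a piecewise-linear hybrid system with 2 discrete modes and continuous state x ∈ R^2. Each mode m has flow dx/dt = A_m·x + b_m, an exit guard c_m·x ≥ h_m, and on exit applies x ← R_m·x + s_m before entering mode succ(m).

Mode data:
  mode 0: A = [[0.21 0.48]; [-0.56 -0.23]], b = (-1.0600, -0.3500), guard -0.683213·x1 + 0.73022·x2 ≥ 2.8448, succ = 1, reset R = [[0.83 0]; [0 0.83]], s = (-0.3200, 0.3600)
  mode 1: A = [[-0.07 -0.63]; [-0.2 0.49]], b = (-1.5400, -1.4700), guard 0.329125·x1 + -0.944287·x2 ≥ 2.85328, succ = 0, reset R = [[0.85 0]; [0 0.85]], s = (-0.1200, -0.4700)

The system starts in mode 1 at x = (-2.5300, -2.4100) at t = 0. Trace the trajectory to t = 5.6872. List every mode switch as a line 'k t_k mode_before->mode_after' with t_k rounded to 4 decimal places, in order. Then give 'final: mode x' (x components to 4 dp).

Mode 1: guard c·x = 2.8533 hit at Δt = 0.5559 (t = 0.5559), x⁻ = (-2.2177, -3.7946) → reset → x⁺ = (-2.0050, -3.6954), jump to mode 0
Mode 0: guard c·x = 2.8448 hit at Δt = 1.1010 (t = 1.6569), x⁻ = (-5.3758, -1.1340) → reset → x⁺ = (-4.7819, -0.5812), jump to mode 1
Mode 1: guard c·x = 2.8533 hit at Δt = 2.6393 (t = 4.2962), x⁻ = (-4.3528, -4.5388) → reset → x⁺ = (-3.8199, -4.3279), jump to mode 0
Mode 0: guard c·x = 2.8448 hit at Δt = 0.6910 (t = 4.9872), x⁻ = (-6.3747, -2.0685) → reset → x⁺ = (-5.6110, -1.3569), jump to mode 1
Mode 1: flow for 0.7000 to horizon, guard not reached → x = (-5.6390, -2.1952)

1 0.5559 1->0
2 1.6569 0->1
3 4.2962 1->0
4 4.9872 0->1
final: 1 -5.6390 -2.1952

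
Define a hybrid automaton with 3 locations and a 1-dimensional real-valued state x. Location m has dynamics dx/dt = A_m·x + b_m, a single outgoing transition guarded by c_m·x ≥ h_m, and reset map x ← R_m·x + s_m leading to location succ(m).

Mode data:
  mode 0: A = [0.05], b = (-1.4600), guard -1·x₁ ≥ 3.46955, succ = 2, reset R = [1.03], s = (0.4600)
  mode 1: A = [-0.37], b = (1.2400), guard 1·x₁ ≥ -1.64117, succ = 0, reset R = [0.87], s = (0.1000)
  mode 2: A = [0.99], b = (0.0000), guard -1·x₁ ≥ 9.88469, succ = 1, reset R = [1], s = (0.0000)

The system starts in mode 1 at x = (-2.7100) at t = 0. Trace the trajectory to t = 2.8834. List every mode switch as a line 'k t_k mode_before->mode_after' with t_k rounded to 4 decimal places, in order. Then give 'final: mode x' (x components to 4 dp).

1 0.5243 1->0
2 1.8804 0->2
final: 2 -8.4044

Mode 1: guard c·x = -1.6412 hit at Δt = 0.5243 (t = 0.5243), x⁻ = (-1.6412) → reset → x⁺ = (-1.3278), jump to mode 0
Mode 0: guard c·x = 3.4695 hit at Δt = 1.3561 (t = 1.8804), x⁻ = (-3.4695) → reset → x⁺ = (-3.1136), jump to mode 2
Mode 2: flow for 1.0030 to horizon, guard not reached → x = (-8.4044)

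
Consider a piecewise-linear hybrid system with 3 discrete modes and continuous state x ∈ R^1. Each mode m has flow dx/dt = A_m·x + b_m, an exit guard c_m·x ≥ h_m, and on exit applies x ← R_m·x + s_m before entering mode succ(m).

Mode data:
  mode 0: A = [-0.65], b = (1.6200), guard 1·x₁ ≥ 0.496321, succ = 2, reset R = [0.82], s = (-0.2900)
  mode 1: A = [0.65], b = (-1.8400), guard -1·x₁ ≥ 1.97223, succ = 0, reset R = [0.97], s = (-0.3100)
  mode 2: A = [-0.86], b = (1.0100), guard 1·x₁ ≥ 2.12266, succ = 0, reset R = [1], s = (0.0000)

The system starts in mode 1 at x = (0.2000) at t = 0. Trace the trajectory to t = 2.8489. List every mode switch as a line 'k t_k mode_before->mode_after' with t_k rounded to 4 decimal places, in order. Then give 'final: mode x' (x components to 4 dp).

1 0.9261 1->0
2 2.2487 0->2
final: 2 0.5433

Mode 1: guard c·x = 1.9722 hit at Δt = 0.9261 (t = 0.9261), x⁻ = (-1.9722) → reset → x⁺ = (-2.2231), jump to mode 0
Mode 0: guard c·x = 0.4963 hit at Δt = 1.3226 (t = 2.2487), x⁻ = (0.4963) → reset → x⁺ = (0.1170), jump to mode 2
Mode 2: flow for 0.6002 to horizon, guard not reached → x = (0.5433)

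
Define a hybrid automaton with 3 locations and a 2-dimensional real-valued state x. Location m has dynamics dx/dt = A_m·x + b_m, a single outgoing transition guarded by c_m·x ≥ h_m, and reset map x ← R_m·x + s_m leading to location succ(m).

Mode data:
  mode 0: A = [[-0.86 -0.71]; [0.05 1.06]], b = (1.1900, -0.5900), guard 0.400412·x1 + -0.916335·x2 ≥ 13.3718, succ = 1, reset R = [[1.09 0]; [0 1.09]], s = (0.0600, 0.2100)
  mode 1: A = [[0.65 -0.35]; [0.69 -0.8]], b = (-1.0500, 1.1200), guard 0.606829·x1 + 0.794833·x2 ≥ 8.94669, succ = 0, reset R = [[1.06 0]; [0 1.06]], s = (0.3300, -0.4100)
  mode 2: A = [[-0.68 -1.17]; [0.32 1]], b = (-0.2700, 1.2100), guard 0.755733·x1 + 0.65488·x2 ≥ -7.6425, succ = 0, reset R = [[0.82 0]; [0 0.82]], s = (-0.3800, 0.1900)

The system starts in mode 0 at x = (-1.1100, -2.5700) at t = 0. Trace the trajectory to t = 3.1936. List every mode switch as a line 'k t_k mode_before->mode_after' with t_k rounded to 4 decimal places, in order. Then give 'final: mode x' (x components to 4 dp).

1 1.3589 0->1
2 2.5348 1->0
final: 0 8.6610 1.0739

Mode 0: guard c·x = 13.3718 hit at Δt = 1.3589 (t = 1.3589), x⁻ = (4.7926, -12.4985) → reset → x⁺ = (5.2839, -13.4133), jump to mode 1
Mode 1: guard c·x = 8.9467 hit at Δt = 1.1759 (t = 2.5348), x⁻ = (13.5760, 0.8912) → reset → x⁺ = (14.7205, 0.5347), jump to mode 0
Mode 0: flow for 0.6588 to horizon, guard not reached → x = (8.6610, 1.0739)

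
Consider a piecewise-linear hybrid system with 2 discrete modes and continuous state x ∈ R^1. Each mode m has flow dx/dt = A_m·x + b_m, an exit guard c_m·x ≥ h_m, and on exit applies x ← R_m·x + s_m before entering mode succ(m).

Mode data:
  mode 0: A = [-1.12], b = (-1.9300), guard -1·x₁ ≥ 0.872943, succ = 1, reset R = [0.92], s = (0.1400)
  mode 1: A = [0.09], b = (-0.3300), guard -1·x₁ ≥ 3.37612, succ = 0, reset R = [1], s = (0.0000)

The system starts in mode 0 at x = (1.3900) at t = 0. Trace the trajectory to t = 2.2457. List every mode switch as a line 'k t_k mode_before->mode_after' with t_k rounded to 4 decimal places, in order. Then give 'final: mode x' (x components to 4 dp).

Mode 0: guard c·x = 0.8729 hit at Δt = 1.1588 (t = 1.1588), x⁻ = (-0.8729) → reset → x⁺ = (-0.6631), jump to mode 1
Mode 1: flow for 1.0869 to horizon, guard not reached → x = (-1.1081)

1 1.1588 0->1
final: 1 -1.1081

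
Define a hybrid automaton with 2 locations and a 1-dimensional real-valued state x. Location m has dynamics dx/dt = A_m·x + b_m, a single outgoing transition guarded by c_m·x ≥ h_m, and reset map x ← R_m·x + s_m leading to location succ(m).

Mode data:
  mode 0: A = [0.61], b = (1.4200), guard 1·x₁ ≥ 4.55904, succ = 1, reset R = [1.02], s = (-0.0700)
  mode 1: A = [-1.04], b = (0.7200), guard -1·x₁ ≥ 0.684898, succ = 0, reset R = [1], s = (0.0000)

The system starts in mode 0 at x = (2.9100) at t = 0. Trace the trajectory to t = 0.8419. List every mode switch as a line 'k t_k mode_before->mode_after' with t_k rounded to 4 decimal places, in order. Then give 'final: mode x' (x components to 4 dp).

Mode 0: guard c·x = 4.5590 hit at Δt = 0.4487 (t = 0.4487), x⁻ = (4.5590) → reset → x⁺ = (4.5802), jump to mode 1
Mode 1: flow for 0.3932 to horizon, guard not reached → x = (3.2753)

1 0.4487 0->1
final: 1 3.2753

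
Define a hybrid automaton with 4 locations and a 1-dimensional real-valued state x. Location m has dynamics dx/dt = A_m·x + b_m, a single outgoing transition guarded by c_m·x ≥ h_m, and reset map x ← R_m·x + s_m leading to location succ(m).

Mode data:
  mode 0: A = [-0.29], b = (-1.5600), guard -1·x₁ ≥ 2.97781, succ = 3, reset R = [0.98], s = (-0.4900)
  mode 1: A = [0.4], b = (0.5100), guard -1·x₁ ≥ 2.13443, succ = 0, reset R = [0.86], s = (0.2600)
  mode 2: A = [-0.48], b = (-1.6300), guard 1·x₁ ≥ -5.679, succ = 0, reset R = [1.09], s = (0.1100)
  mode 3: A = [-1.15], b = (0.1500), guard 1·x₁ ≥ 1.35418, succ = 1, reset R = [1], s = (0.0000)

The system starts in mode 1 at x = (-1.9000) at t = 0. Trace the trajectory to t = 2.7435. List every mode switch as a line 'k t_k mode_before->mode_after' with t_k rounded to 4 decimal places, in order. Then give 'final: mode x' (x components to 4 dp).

1 0.7963 1->0
2 2.3821 0->3
final: 3 -2.2049

Mode 1: guard c·x = 2.1344 hit at Δt = 0.7963 (t = 0.7963), x⁻ = (-2.1344) → reset → x⁺ = (-1.5756), jump to mode 0
Mode 0: guard c·x = 2.9778 hit at Δt = 1.5858 (t = 2.3821), x⁻ = (-2.9778) → reset → x⁺ = (-3.4083), jump to mode 3
Mode 3: flow for 0.3614 to horizon, guard not reached → x = (-2.2049)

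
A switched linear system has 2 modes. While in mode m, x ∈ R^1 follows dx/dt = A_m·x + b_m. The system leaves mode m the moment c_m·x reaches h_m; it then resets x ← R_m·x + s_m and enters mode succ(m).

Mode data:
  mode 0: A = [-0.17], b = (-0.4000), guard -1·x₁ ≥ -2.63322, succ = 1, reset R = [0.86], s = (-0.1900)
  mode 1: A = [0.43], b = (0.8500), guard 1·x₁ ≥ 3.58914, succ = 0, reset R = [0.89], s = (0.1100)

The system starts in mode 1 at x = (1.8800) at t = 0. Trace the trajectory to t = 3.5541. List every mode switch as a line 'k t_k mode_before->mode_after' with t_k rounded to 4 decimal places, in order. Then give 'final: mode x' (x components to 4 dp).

1 0.8531 1->0
2 1.5959 0->1
3 2.3345 1->0
4 3.0773 0->1
final: 1 2.9964

Mode 1: guard c·x = 3.5891 hit at Δt = 0.8531 (t = 0.8531), x⁻ = (3.5891) → reset → x⁺ = (3.3043), jump to mode 0
Mode 0: guard c·x = -2.6332 hit at Δt = 0.7428 (t = 1.5959), x⁻ = (2.6332) → reset → x⁺ = (2.0746), jump to mode 1
Mode 1: guard c·x = 3.5891 hit at Δt = 0.7386 (t = 2.3345), x⁻ = (3.5891) → reset → x⁺ = (3.3043), jump to mode 0
Mode 0: guard c·x = -2.6332 hit at Δt = 0.7428 (t = 3.0773), x⁻ = (2.6332) → reset → x⁺ = (2.0746), jump to mode 1
Mode 1: flow for 0.4768 to horizon, guard not reached → x = (2.9964)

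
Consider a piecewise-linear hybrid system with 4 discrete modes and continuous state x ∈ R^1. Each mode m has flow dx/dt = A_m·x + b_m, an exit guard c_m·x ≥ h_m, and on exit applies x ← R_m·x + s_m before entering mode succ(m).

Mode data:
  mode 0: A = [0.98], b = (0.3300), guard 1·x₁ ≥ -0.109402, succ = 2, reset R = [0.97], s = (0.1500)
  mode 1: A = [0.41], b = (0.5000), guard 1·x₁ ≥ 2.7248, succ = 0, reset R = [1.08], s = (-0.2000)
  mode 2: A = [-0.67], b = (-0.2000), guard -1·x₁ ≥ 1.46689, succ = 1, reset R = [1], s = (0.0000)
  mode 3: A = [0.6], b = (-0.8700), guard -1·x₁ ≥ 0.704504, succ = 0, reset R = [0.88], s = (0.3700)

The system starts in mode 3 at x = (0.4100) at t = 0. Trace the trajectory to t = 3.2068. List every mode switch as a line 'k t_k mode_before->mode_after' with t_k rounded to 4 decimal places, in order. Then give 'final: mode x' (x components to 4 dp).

1 1.2139 3->0
2 2.1967 0->2
final: 2 -0.1245

Mode 3: guard c·x = 0.7045 hit at Δt = 1.2139 (t = 1.2139), x⁻ = (-0.7045) → reset → x⁺ = (-0.2500), jump to mode 0
Mode 0: guard c·x = -0.1094 hit at Δt = 0.9828 (t = 2.1967), x⁻ = (-0.1094) → reset → x⁺ = (0.0439), jump to mode 2
Mode 2: flow for 1.0101 to horizon, guard not reached → x = (-0.1245)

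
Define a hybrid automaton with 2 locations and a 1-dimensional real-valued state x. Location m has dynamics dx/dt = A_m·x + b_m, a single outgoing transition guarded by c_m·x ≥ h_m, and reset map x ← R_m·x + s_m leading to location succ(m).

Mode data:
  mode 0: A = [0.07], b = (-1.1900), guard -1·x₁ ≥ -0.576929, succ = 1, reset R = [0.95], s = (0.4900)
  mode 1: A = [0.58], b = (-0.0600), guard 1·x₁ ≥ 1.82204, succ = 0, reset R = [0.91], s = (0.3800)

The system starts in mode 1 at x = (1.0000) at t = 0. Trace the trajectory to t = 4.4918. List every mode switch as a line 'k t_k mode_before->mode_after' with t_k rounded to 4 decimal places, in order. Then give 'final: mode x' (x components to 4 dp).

Mode 1: guard c·x = 1.8220 hit at Δt = 1.1219 (t = 1.1219), x⁻ = (1.8220) → reset → x⁺ = (2.0381), jump to mode 0
Mode 0: guard c·x = -0.5769 hit at Δt = 1.3311 (t = 2.4530), x⁻ = (0.5769) → reset → x⁺ = (1.0381), jump to mode 1
Mode 1: guard c·x = 1.8220 hit at Δt = 1.0502 (t = 3.5032), x⁻ = (1.8220) → reset → x⁺ = (2.0381), jump to mode 0
Mode 0: flow for 0.9886 to horizon, guard not reached → x = (0.9660)

1 1.1219 1->0
2 2.4530 0->1
3 3.5032 1->0
final: 0 0.9660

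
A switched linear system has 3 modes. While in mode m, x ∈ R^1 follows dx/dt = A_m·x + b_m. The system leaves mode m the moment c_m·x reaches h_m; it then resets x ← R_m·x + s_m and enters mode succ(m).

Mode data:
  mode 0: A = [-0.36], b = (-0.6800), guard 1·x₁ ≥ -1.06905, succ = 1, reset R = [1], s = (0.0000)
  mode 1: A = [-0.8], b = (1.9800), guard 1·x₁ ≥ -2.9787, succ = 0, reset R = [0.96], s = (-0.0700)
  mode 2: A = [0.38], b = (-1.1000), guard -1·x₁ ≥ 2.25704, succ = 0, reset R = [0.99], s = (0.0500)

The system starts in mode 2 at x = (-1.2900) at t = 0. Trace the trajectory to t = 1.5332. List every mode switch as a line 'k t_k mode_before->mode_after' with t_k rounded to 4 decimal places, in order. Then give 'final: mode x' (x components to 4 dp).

1 0.5471 2->0
final: 0 -2.0961

Mode 2: guard c·x = 2.2570 hit at Δt = 0.5471 (t = 0.5471), x⁻ = (-2.2570) → reset → x⁺ = (-2.1845), jump to mode 0
Mode 0: flow for 0.9861 to horizon, guard not reached → x = (-2.0961)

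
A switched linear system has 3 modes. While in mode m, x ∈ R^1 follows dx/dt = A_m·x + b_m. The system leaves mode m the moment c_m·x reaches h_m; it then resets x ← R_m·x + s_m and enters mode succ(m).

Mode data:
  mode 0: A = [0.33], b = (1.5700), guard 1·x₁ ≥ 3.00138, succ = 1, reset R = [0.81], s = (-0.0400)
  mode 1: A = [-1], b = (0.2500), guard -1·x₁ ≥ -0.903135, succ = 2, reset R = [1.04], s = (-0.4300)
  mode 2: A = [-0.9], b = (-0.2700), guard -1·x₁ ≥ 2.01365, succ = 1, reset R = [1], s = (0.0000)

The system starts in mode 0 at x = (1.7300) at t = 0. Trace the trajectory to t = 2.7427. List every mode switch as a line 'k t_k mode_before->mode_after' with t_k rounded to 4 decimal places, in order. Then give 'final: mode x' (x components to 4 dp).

Mode 0: guard c·x = 3.0014 hit at Δt = 0.5423 (t = 0.5423), x⁻ = (3.0014) → reset → x⁺ = (2.3911), jump to mode 1
Mode 1: guard c·x = -0.9031 hit at Δt = 1.1873 (t = 1.7296), x⁻ = (0.9031) → reset → x⁺ = (0.5093), jump to mode 2
Mode 2: flow for 1.0131 to horizon, guard not reached → x = (0.0252)

1 0.5423 0->1
2 1.7296 1->2
final: 2 0.0252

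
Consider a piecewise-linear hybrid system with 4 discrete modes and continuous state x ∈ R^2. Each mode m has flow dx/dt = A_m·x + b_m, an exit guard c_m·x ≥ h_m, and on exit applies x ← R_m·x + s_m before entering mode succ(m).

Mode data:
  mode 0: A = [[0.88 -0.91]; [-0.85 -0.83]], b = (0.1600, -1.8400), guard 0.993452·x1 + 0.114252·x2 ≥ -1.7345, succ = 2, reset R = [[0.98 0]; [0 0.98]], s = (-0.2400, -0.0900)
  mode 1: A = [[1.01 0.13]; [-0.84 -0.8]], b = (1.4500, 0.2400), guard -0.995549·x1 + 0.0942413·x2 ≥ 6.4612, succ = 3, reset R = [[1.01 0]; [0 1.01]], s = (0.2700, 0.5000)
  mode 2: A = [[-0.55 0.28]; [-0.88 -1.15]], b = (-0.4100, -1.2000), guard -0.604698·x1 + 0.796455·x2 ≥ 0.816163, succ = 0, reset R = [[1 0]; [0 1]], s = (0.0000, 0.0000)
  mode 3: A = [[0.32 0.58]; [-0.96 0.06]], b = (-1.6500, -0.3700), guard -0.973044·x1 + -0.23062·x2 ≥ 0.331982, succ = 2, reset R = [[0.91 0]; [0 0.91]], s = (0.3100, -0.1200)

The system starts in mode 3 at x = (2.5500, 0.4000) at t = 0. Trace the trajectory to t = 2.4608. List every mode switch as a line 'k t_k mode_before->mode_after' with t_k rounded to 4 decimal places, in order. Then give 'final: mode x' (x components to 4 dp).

Mode 3: guard c·x = 0.3320 hit at Δt = 1.3160 (t = 1.3160), x⁻ = (0.1870, -2.2285) → reset → x⁺ = (0.4802, -2.1479), jump to mode 2
Mode 2: flow for 1.1448 to horizon, guard not reached → x = (-0.4795, -1.2426)

1 1.3160 3->2
final: 2 -0.4795 -1.2426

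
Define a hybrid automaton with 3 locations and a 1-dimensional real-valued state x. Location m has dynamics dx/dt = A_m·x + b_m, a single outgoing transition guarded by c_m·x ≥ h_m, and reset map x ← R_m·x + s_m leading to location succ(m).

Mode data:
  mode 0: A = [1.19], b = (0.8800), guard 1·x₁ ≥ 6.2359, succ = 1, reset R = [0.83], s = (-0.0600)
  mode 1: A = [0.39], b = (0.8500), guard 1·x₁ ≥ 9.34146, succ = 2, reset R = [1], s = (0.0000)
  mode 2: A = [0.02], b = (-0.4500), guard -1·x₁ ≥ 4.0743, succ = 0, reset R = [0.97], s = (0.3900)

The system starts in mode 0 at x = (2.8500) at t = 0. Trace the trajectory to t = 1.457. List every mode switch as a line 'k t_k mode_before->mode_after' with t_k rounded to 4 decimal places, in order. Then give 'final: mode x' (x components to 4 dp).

Mode 0: guard c·x = 6.2359 hit at Δt = 0.5583 (t = 0.5583), x⁻ = (6.2359) → reset → x⁺ = (5.1158), jump to mode 1
Mode 1: flow for 0.8987 to horizon, guard not reached → x = (8.1781)

1 0.5583 0->1
final: 1 8.1781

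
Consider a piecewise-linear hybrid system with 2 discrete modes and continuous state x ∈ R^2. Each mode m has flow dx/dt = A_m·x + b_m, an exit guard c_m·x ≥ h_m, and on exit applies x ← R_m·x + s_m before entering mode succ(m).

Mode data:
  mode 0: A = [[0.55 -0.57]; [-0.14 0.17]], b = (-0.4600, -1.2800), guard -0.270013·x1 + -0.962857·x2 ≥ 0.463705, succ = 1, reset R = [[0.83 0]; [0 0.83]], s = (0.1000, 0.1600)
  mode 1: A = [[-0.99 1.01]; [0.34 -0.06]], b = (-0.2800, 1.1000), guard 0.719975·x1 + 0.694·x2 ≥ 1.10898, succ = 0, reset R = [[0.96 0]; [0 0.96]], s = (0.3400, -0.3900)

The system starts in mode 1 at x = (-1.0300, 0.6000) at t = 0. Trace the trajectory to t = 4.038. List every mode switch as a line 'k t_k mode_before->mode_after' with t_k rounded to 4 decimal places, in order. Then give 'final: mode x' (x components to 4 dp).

1 0.9811 1->0
2 2.1445 0->1
3 3.5309 1->0
final: 0 0.3787 0.2073

Mode 1: guard c·x = 1.1090 hit at Δt = 0.9811 (t = 0.9811), x⁻ = (0.1190, 1.4745) → reset → x⁺ = (0.4543, 1.0255), jump to mode 0
Mode 0: guard c·x = 0.4637 hit at Δt = 1.1634 (t = 2.1445), x⁻ = (-0.2576, -0.4094) → reset → x⁺ = (-0.1138, -0.1798), jump to mode 1
Mode 1: guard c·x = 1.1090 hit at Δt = 1.3864 (t = 3.5309), x⁻ = (0.2994, 1.2873) → reset → x⁺ = (0.6274, 0.8458), jump to mode 0
Mode 0: flow for 0.5071 to horizon, guard not reached → x = (0.3787, 0.2073)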